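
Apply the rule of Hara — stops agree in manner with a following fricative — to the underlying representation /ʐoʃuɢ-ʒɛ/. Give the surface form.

/ɢ/ is a voiced uvular stop. The following trigger /ʒ/ is a fricative, so /ɢ/ must become a fricative as well.
A voiced uvular fricative is [ʁ], so the surface segment is [ʁ].

[ʐoʃuʁʒɛ]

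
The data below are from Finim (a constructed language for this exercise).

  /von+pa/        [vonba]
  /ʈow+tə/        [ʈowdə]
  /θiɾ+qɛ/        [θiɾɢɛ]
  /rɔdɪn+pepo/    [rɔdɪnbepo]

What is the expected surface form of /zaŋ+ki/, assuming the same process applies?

The data show progressive voicing assimilation: /p/ → [b] after /n/; /t/ → [d] after /w/; /q/ → [ɢ] after /ɾ/. In each pair only voicing changes, matching the preceding consonant, while place and manner stay constant.
The rule targets /k/ (voiceless velar stop), which sits after the trigger /ŋ/ (voiced).
The voiced velar stop is [g], so /k/ → [g].

[zaŋgi]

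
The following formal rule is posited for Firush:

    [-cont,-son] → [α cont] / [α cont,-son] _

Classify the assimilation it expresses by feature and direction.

progressive manner assimilation

The shared variable α links the value of [cont] on the target to that of the neighbouring obstruent. [cont] distinguishes stops from fricatives — a manner-of-articulation feature — so this is manner assimilation.
Since the environment is written before the underscore, the trigger precedes the target; the direction is progressive.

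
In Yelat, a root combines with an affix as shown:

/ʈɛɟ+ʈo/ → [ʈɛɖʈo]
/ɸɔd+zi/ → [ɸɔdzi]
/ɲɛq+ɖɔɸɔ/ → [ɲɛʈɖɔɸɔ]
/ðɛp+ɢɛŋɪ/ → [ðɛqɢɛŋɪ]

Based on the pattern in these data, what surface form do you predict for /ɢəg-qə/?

The data show regressive place assimilation: /ɟ/ → [ɖ] before /ʈ/; /q/ → [ʈ] before /ɖ/; /p/ → [q] before /ɢ/. In each pair only place changes, matching the following consonant, while manner and voice stay constant.
No alternation appears in [ɸɔdzi]: there the adjacent consonants already agree in place (/d/ and /z/ are both alveolar), so this form is consistent with the same rule.
/g/ is a voiced velar stop. The following trigger /q/ is uvular, so /g/ must become uvular as well.
The voiced uvular stop is [ɢ], so /g/ → [ɢ].

[ɢəɢqə]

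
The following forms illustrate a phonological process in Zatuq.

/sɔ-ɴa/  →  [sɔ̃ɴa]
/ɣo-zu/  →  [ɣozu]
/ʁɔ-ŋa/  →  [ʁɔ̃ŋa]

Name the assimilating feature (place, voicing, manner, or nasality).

nasality

The vowel /ɔ/ surfaces as nasalised [ɔ̃] next to the following nasal /ɴ/ — it has acquired the [+nasal] feature of its neighbour.
Likewise in the remaining data: /ɔ/ → [ɔ̃] before /ŋ/ — each time a vowel is nasalised next to a following nasal.
No change occurs in [ɣozu] because the vowel at the boundary is adjacent to an oral consonant, not a nasal (/o/ next to /z/).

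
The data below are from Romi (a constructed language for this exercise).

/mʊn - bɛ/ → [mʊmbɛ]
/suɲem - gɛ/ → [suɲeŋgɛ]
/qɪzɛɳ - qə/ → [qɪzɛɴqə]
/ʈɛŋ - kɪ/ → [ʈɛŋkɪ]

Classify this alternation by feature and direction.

Comparing underlying and surface forms, /n/ → [m] is the alternation; the neighbouring /b/ is constant.
/n/ is alveolar while /b/ is bilabial; the output [m] is bilabial, matching the trigger — so the feature that spreads is place.
Manner and voice are unchanged, so the assimilation is partial, not total.
The other alternating forms pattern the same way: /m/ → [ŋ] before /g/ (bilabial → velar, matching velar); /ɳ/ → [ɴ] before /q/ (retroflex → uvular, matching uvular) — only place changes, and always toward the following segment.
No alternation appears in [ʈɛŋkɪ]: there the adjacent consonants already agree in place (/ŋ/ and /k/ are both velar), so this form is consistent with the same rule.
Since the segment that changes precedes the conditioning segment, the assimilation is regressive.

regressive place assimilation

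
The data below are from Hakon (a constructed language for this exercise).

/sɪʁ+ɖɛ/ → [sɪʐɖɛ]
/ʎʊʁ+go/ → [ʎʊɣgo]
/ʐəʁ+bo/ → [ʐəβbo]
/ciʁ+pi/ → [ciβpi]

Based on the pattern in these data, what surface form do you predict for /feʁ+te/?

The data show regressive place assimilation: /ʁ/ → [ʐ] before /ɖ/; /ʁ/ → [ɣ] before /g/; /ʁ/ → [β] before /b/; /ʁ/ → [β] before /p/. In each pair only place changes, matching the following consonant, while manner and voice stay constant.
The rule targets /ʁ/ (voiced uvular fricative), which sits before the trigger /t/ (alveolar).
A voiced alveolar fricative is [z], so the surface segment is [z].

[fezte]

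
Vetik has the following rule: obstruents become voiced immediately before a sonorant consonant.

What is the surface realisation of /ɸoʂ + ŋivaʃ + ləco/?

[ɸoʐŋivaʒləco]

/ʂ/ is a voiceless retroflex fricative. The following trigger /ŋ/ is voiced, so /ʂ/ must become voiced as well.
A voiced retroflex fricative is [ʐ], so the surface segment is [ʐ].
At the second juncture, /ʃ/ likewise becomes [ʒ] adjacent to /l/.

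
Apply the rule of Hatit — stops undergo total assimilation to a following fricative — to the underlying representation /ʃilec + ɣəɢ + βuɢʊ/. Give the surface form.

/c/ is the segment targeted by the rule; it sits immediately before /ɣ/, so it assimilates completely and surfaces as [ɣ].
At the second juncture, /ɢ/ likewise becomes [β] adjacent to /β/.

[ʃileɣɣəββuɢʊ]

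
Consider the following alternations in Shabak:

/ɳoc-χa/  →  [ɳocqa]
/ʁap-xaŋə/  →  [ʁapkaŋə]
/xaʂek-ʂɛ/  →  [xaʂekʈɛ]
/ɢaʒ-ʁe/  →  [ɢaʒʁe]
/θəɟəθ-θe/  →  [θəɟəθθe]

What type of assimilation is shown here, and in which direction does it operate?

progressive manner assimilation

Underlying /χ/ is realised as [q] next to /c/; /c/ itself does not change.
/χ/ is a fricative while /c/ is a stop; the output [q] is a stop, matching the trigger — so the feature that spreads is manner.
Place and voice are unchanged, so the assimilation is partial, not total.
The other alternating forms pattern the same way: /x/ → [k] after /p/ (fricative → stop, matching a stop); /ʂ/ → [ʈ] after /k/ (fricative → stop, matching a stop) — only manner changes, and always toward the preceding segment.
Nothing changes in [ɢaʒʁe], [θəɟəθθe]: there the adjacent consonants already agree in manner (/ʁ/ and /ʒ/ are both fricatives; /θ/ and /θ/ are both fricatives), so these forms are consistent with the same rule.
The trigger is the preceding segment, so the direction is progressive (perseverative).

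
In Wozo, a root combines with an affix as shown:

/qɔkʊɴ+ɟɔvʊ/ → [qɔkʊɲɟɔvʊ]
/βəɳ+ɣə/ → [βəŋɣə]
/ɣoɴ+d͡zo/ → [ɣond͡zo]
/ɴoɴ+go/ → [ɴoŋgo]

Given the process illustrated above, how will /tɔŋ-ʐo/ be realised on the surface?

[tɔɳʐo]

The data show regressive place assimilation: /ɴ/ → [ɲ] before /ɟ/; /ɳ/ → [ŋ] before /ɣ/; /ɴ/ → [n] before /d͡z/; /ɴ/ → [ŋ] before /g/. In each pair only place changes, matching the following consonant, while manner and voice stay constant.
The rule targets /ŋ/ (voiced velar nasal), which sits before the trigger /ʐ/ (retroflex).
Changing only its place to retroflex gives [ɳ] — the voiced retroflex nasal.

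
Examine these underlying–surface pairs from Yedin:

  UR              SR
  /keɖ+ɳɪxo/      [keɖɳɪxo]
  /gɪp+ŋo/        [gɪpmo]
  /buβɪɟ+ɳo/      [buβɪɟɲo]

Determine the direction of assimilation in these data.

progressive

Underlying /ŋ/ is realised as [m] next to /p/; /p/ itself does not change.
/ŋ/ is velar while /p/ is bilabial; the output [m] is bilabial, matching the trigger — so the feature that spreads is place.
The same holds elsewhere in the data: /ɳ/ → [ɲ] after /ɟ/ (retroflex → palatal, matching palatal) — only place changes, and always toward the preceding segment.
Nothing changes in [keɖɳɪxo]: there the adjacent consonants already agree in place (/ɳ/ and /ɖ/ are both retroflex), so this form is consistent with the same rule.
The trigger is the preceding segment, so the direction is progressive (perseverative).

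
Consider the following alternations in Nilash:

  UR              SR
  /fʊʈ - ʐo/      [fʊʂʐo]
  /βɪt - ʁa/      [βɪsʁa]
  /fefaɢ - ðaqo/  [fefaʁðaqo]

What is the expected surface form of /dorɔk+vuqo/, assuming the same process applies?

The data show regressive manner assimilation: /ʈ/ → [ʂ] before /ʐ/; /t/ → [s] before /ʁ/; /ɢ/ → [ʁ] before /ð/. In each pair only manner changes, matching the following consonant, while place and voice stay constant.
The rule targets /k/ (voiceless velar stop), which sits before the trigger /v/ (fricative).
A voiceless velar fricative is [x], so the surface segment is [x].

[dorɔxvuqo]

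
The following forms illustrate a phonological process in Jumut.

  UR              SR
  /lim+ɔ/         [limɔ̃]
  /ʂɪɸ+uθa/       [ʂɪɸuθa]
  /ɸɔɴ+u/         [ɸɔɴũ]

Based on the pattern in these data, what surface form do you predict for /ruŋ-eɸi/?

[ruŋẽɸi]

The data show progressive nasality assimilation (vowel nasalisation): /ɔ/ → [ɔ̃] after /m/; /u/ → [ũ] after /ɴ/ — a vowel is nasalised by an immediately preceding nasal consonant.
No change occurs in [ʂɪɸuθa] because the vowel at the boundary is adjacent to an oral consonant, not a nasal (/u/ next to /ɸ/).
/e/ sits next to the nasal /ŋ/ and is therefore nasalised to [ẽ].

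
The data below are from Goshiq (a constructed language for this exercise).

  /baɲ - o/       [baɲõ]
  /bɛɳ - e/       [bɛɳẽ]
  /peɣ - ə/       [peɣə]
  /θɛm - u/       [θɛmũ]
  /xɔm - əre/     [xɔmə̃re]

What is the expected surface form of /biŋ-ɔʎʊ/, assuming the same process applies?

[biŋɔ̃ʎʊ]

The data show progressive nasality assimilation (vowel nasalisation): /o/ → [õ] after /ɲ/; /e/ → [ẽ] after /ɳ/; /u/ → [ũ] after /m/; /ə/ → [ə̃] after /m/ — a vowel is nasalised by an immediately preceding nasal consonant.
No change occurs in [peɣə] because the vowel at the boundary is adjacent to an oral consonant, not a nasal (/ə/ next to /ɣ/).
The vowel /ɔ/ is adjacent to the preceding nasal /ŋ/, so it acquires [+nasal] and surfaces as [ɔ̃].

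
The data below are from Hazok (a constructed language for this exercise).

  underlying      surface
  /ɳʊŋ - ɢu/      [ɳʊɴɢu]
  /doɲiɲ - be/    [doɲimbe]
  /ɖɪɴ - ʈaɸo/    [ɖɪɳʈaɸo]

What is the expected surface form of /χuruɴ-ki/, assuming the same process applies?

The data show regressive place assimilation: /ŋ/ → [ɴ] before /ɢ/; /ɲ/ → [m] before /b/; /ɴ/ → [ɳ] before /ʈ/. In each pair only place changes, matching the following consonant, while manner and voice stay constant.
The rule targets /ɴ/ (voiced uvular nasal), which sits before the trigger /k/ (velar).
A voiced velar nasal is [ŋ], so the surface segment is [ŋ].

[χuruŋki]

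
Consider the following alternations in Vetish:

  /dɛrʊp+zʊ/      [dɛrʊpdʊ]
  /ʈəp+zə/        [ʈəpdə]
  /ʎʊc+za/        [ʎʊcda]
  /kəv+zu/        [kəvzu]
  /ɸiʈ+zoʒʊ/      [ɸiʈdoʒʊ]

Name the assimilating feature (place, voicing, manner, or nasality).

manner

Underlying /z/ is realised as [d] next to /p/; /p/ itself does not change.
/z/ is a fricative while /p/ is a stop; the output [d] is a stop, matching the trigger — so the feature that spreads is manner.
The other alternating forms pattern the same way: /z/ → [d] after /c/ (fricative → stop, matching a stop); /z/ → [d] after /ʈ/ (fricative → stop, matching a stop) — only manner changes, and always toward the preceding segment.
Nothing changes in [kəvzu]: there the adjacent consonants already agree in manner (/z/ and /v/ are both fricatives), so this form is consistent with the same rule.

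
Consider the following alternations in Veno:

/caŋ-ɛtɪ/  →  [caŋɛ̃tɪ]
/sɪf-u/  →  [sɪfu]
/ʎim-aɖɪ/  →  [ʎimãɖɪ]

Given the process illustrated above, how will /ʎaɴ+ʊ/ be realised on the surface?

The data show progressive nasality assimilation (vowel nasalisation): /ɛ/ → [ɛ̃] after /ŋ/; /a/ → [ã] after /m/ — a vowel is nasalised by an immediately preceding nasal consonant.
No change occurs in [sɪfu] because the vowel at the boundary is adjacent to an oral consonant, not a nasal (/u/ next to /f/).
The vowel /ʊ/ is adjacent to the preceding nasal /ɴ/, so it acquires [+nasal] and surfaces as [ʊ̃].

[ʎaɴʊ̃]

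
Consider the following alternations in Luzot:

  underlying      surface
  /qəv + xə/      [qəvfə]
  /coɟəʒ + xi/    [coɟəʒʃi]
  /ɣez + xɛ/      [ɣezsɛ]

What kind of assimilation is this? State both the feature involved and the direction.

progressive place assimilation

Comparing underlying and surface forms, /x/ → [f] is the alternation; the neighbouring /v/ is constant.
/x/ is velar while /v/ is labiodental; the output [f] is labiodental, matching the trigger — so the feature that spreads is place.
Manner and voice are unchanged, so the assimilation is partial, not total.
The same holds elsewhere in the data: /x/ → [ʃ] after /ʒ/ (velar → postalveolar, matching postalveolar); /x/ → [s] after /z/ (velar → alveolar, matching alveolar) — only place changes, and always toward the preceding segment.
Since the segment that changes follows the conditioning segment, the assimilation is progressive.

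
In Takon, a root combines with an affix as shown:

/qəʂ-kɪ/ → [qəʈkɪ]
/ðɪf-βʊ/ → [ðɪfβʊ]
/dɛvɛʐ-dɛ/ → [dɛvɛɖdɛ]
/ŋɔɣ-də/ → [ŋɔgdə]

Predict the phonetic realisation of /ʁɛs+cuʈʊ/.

[ʁɛtcuʈʊ]

The data show regressive manner assimilation: /ʂ/ → [ʈ] before /k/; /ʐ/ → [ɖ] before /d/; /ɣ/ → [g] before /d/. In each pair only manner changes, matching the following consonant, while place and voice stay constant.
Nothing changes in [ðɪfβʊ]: there the adjacent consonants already agree in manner (/f/ and /β/ are both fricatives), so this form is consistent with the same rule.
The rule targets /s/ (voiceless alveolar fricative), which sits before the trigger /c/ (stop).
The voiceless alveolar stop is [t], so /s/ → [t].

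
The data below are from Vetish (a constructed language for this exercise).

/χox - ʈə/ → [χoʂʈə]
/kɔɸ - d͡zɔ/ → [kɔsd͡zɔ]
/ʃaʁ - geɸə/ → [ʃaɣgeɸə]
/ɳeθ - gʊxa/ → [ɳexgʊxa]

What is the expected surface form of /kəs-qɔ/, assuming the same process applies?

[kəχqɔ]

The data show regressive place assimilation: /x/ → [ʂ] before /ʈ/; /ɸ/ → [s] before /d͡z/; /ʁ/ → [ɣ] before /g/; /θ/ → [x] before /g/. In each pair only place changes, matching the following consonant, while manner and voice stay constant.
The rule targets /s/ (voiceless alveolar fricative), which sits before the trigger /q/ (uvular).
A voiceless uvular fricative is [χ], so the surface segment is [χ].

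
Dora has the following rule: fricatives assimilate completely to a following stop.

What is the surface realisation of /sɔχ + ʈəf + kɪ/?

[sɔʈʈəkkɪ]

/χ/ is the segment targeted by the rule; it sits immediately before /ʈ/, so it assimilates completely and surfaces as [ʈ].
The same rule applies at the second boundary: /f/ → [k] next to /k/.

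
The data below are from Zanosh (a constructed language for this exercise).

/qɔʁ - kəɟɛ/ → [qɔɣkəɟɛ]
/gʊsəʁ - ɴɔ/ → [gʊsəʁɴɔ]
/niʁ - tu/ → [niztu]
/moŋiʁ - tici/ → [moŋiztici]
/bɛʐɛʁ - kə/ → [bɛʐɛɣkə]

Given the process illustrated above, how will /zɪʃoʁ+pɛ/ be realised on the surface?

[zɪʃoβpɛ]

The data show regressive place assimilation: /ʁ/ → [ɣ] before /k/; /ʁ/ → [z] before /t/. In each pair only place changes, matching the following consonant, while manner and voice stay constant.
No alternation appears in [gʊsəʁɴɔ]: there the adjacent consonants already agree in place (/ʁ/ and /ɴ/ are both uvular), so this form is consistent with the same rule.
The rule targets /ʁ/ (voiced uvular fricative), which sits before the trigger /p/ (bilabial).
Changing only its place to bilabial gives [β] — the voiced bilabial fricative.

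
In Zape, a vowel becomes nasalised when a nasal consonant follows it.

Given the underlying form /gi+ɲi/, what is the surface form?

[gĩɲi]

/i/ sits next to the nasal /ɲ/ and is therefore nasalised to [ĩ].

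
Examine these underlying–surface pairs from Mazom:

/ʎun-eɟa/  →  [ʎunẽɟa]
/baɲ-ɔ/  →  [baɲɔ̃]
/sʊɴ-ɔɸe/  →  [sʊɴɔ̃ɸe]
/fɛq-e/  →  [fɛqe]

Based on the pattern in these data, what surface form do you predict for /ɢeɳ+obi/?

[ɢeɳõbi]

The data show progressive nasality assimilation (vowel nasalisation): /e/ → [ẽ] after /n/; /ɔ/ → [ɔ̃] after /ɲ/; /ɔ/ → [ɔ̃] after /ɴ/ — a vowel is nasalised by an immediately preceding nasal consonant.
No change occurs in [fɛqe] because the vowel at the boundary is adjacent to an oral consonant, not a nasal (/e/ next to /q/).
The vowel /o/ is adjacent to the preceding nasal /ɳ/, so it acquires [+nasal] and surfaces as [õ].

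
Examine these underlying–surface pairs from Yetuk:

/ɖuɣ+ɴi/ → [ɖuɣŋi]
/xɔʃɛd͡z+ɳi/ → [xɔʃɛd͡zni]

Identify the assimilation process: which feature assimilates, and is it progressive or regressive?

The segment that alternates is /ɴ/, which surfaces as [ŋ] when adjacent to /ɣ/.
The change uvular → velar matches the place of the preceding /ɣ/, identifying this as place assimilation.
Manner and voice are unchanged, so the assimilation is partial, not total.
The same holds elsewhere in the data: /ɳ/ → [n] after /d͡z/ (retroflex → alveolar, matching alveolar) — only place changes, and always toward the preceding segment.
The trigger is the preceding segment, so the direction is progressive (perseverative).

progressive place assimilation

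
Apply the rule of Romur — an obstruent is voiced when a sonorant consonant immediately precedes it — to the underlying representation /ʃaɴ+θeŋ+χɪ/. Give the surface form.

/θ/ is a voiceless dental fricative. The preceding trigger /ɴ/ is voiced, so /θ/ must become voiced as well.
Changing only its voicing to voiced gives [ð] — the voiced dental fricative.
The same rule applies at the second boundary: /χ/ → [ʁ] next to /ŋ/.

[ʃaɴðeŋʁɪ]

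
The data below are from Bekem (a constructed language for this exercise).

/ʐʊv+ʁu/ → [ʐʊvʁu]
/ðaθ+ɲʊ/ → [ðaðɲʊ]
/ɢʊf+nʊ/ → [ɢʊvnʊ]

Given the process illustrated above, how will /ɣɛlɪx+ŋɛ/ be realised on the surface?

The data show regressive voicing assimilation: /θ/ → [ð] before /ɲ/; /f/ → [v] before /n/. In each pair only voicing changes, matching the following consonant, while place and manner stay constant.
Nothing changes in [ʐʊvʁu]: there the adjacent consonants already agree in voicing (/v/ and /ʁ/ are both voiced), so this form is consistent with the same rule.
/x/ is a voiceless velar fricative. The following trigger /ŋ/ is voiced, so /x/ must become voiced as well.
The voiced velar fricative is [ɣ], so /x/ → [ɣ].

[ɣɛlɪɣŋɛ]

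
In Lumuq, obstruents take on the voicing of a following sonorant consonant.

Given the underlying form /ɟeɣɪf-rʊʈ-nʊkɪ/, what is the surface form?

The rule targets /f/ (voiceless labiodental fricative), which sits before the trigger /r/ (voiced).
A voiced labiodental fricative is [v], so the surface segment is [v].
At the second juncture, /ʈ/ likewise becomes [ɖ] adjacent to /n/.

[ɟeɣɪvrʊɖnʊkɪ]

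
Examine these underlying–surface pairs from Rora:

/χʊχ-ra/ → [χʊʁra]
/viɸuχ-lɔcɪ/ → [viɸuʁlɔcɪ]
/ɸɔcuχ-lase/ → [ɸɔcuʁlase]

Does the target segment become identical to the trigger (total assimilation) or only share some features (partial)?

partial assimilation

Underlying /χ/ is realised as [ʁ] next to /r/; /r/ itself does not change.
/χ/ is voiceless while /r/ is voiced; the output [ʁ] is voiced, matching the trigger — so the feature that spreads is voicing.
Place and manner are unchanged, so the assimilation is partial, not total.
Checking the remaining alternation: /χ/ → [ʁ] before /l/ (voiceless → voiced, matching voiced) — only voicing changes, and always toward the following segment.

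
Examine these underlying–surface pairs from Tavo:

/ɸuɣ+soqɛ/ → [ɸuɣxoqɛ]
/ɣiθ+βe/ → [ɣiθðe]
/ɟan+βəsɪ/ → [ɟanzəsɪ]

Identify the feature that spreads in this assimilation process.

place

The segment that alternates is /s/, which surfaces as [x] when adjacent to /ɣ/.
/s/ is alveolar while /ɣ/ is velar; the output [x] is velar, matching the trigger — so the feature that spreads is place.
Checking the remaining alternations: /β/ → [ð] after /θ/ (bilabial → dental, matching dental); /β/ → [z] after /n/ (bilabial → alveolar, matching alveolar) — only place changes, and always toward the preceding segment.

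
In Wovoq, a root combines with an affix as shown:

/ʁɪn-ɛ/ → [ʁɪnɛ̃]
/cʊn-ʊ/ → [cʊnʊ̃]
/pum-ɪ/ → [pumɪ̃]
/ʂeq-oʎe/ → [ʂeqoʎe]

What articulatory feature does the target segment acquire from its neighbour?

The vowel /ɛ/ surfaces as nasalised [ɛ̃] next to the preceding nasal /n/ — it has acquired the [+nasal] feature of its neighbour.
The other forms show the same pattern: /ʊ/ → [ʊ̃] after /n/; /ɪ/ → [ɪ̃] after /m/ — each time a vowel is nasalised next to a preceding nasal.
No change occurs in [ʂeqoʎe] because the vowel at the boundary is adjacent to an oral consonant, not a nasal (/o/ next to /q/).

nasality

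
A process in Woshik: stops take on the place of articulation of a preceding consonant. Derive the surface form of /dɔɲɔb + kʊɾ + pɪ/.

[dɔɲɔbpʊɾtɪ]

The rule targets /k/ (voiceless velar stop), which sits after the trigger /b/ (bilabial).
Changing only its place to bilabial gives [p] — the voiceless bilabial stop.
At the second juncture, /p/ likewise becomes [t] adjacent to /ɾ/.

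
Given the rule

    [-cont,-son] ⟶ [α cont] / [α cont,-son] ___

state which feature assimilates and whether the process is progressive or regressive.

progressive manner assimilation

The shared variable α links the value of [cont] on the target to that of the neighbouring obstruent. [cont] distinguishes stops from fricatives — a manner-of-articulation feature — so this is manner assimilation.
Since the environment is written before the underscore, the trigger precedes the target; the direction is progressive.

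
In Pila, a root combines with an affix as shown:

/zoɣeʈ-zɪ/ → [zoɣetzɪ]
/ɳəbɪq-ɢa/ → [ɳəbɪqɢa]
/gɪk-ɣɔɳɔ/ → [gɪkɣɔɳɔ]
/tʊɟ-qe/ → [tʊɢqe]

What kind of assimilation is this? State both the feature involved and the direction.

The segment that alternates is /ʈ/, which surfaces as [t] when adjacent to /z/.
The change retroflex → alveolar matches the place of the following /z/, identifying this as place assimilation.
Manner and voice are unchanged, so the assimilation is partial, not total.
The same holds elsewhere in the data: /ɟ/ → [ɢ] before /q/ (palatal → uvular, matching uvular) — only place changes, and always toward the following segment.
Nothing changes in [ɳəbɪqɢa], [gɪkɣɔɳɔ]: there the adjacent consonants already agree in place (/q/ and /ɢ/ are both uvular; /k/ and /ɣ/ are both velar), so these forms are consistent with the same rule.
The trigger is the following segment, so the direction is regressive (anticipatory).

regressive place assimilation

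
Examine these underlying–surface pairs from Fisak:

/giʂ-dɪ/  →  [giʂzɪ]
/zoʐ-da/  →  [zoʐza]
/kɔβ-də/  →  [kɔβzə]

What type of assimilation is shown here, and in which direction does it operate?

Underlying /d/ is realised as [z] next to /ʂ/; /ʂ/ itself does not change.
/d/ is a stop while /ʂ/ is a fricative; the output [z] is a fricative, matching the trigger — so the feature that spreads is manner.
Place and voice are unchanged, so the assimilation is partial, not total.
The same holds elsewhere in the data: /d/ → [z] after /ʐ/ (stop → fricative, matching a fricative); /d/ → [z] after /β/ (stop → fricative, matching a fricative) — only manner changes, and always toward the preceding segment.
Since the segment that changes follows the conditioning segment, the assimilation is progressive.

progressive manner assimilation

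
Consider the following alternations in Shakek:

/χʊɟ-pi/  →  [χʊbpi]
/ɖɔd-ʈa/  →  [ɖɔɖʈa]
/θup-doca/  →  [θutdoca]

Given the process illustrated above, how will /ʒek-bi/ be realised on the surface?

The data show regressive place assimilation: /ɟ/ → [b] before /p/; /d/ → [ɖ] before /ʈ/; /p/ → [t] before /d/. In each pair only place changes, matching the following consonant, while manner and voice stay constant.
/k/ is a voiceless velar stop. The following trigger /b/ is bilabial, so /k/ must become bilabial as well.
The voiceless bilabial stop is [p], so /k/ → [p].

[ʒepbi]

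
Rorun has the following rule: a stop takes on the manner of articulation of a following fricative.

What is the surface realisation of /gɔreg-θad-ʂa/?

The rule targets /g/ (voiced velar stop), which sits before the trigger /θ/ (fricative).
The voiced velar fricative is [ɣ], so /g/ → [ɣ].
At the second juncture, /d/ likewise becomes [z] adjacent to /ʂ/.

[gɔreɣθazʂa]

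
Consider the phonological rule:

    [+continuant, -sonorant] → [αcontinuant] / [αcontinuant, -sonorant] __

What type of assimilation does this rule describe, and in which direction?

progressive manner assimilation

The shared variable α links the value of [continuant] on the target to that of the neighbouring obstruent. [continuant] distinguishes stops from fricatives — a manner-of-articulation feature — so this is manner assimilation.
Since the environment is written before the underscore, the trigger precedes the target; the direction is progressive.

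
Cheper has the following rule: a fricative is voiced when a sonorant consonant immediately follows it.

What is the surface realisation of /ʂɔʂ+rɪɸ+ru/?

[ʂɔʐrɪβru]

The rule targets /ʂ/ (voiceless retroflex fricative), which sits before the trigger /r/ (voiced).
Changing only its voicing to voiced gives [ʐ] — the voiced retroflex fricative.
The same rule applies at the second boundary: /ɸ/ → [β] next to /r/.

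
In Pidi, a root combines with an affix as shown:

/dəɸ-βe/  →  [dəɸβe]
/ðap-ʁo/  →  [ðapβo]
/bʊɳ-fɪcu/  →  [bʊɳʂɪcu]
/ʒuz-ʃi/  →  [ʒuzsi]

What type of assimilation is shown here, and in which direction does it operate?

progressive place assimilation

The segment that alternates is /ʁ/, which surfaces as [β] when adjacent to /p/.
/ʁ/ is uvular while /p/ is bilabial; the output [β] is bilabial, matching the trigger — so the feature that spreads is place.
Manner and voice are unchanged, so the assimilation is partial, not total.
The other alternating forms pattern the same way: /f/ → [ʂ] after /ɳ/ (labiodental → retroflex, matching retroflex); /ʃ/ → [s] after /z/ (postalveolar → alveolar, matching alveolar) — only place changes, and always toward the preceding segment.
Nothing changes in [dəɸβe]: there the adjacent consonants already agree in place (/β/ and /ɸ/ are both bilabial), so this form is consistent with the same rule.
Since the segment that changes follows the conditioning segment, the assimilation is progressive.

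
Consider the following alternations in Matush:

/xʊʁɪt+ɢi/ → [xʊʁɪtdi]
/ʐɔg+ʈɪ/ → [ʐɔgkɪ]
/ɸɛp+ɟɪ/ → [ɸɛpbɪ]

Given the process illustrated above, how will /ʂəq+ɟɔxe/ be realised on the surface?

[ʂəqɢɔxe]

The data show progressive place assimilation: /ɢ/ → [d] after /t/; /ʈ/ → [k] after /g/; /ɟ/ → [b] after /p/. In each pair only place changes, matching the preceding consonant, while manner and voice stay constant.
The rule targets /ɟ/ (voiced palatal stop), which sits after the trigger /q/ (uvular).
The voiced uvular stop is [ɢ], so /ɟ/ → [ɢ].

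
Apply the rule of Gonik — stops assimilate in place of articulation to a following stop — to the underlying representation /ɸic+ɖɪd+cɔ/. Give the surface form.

[ɸiʈɖɪɟcɔ]

/c/ is a voiceless palatal stop. The following trigger /ɖ/ is retroflex, so /c/ must become retroflex as well.
The voiceless retroflex stop is [ʈ], so /c/ → [ʈ].
The same rule applies at the second boundary: /d/ → [ɟ] next to /c/.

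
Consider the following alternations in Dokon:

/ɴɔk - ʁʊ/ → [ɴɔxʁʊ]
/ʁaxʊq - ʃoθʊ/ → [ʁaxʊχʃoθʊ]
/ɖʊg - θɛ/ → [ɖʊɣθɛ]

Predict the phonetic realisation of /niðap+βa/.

The data show regressive manner assimilation: /k/ → [x] before /ʁ/; /q/ → [χ] before /ʃ/; /g/ → [ɣ] before /θ/. In each pair only manner changes, matching the following consonant, while place and voice stay constant.
The rule targets /p/ (voiceless bilabial stop), which sits before the trigger /β/ (fricative).
A voiceless bilabial fricative is [ɸ], so the surface segment is [ɸ].

[niðaɸβa]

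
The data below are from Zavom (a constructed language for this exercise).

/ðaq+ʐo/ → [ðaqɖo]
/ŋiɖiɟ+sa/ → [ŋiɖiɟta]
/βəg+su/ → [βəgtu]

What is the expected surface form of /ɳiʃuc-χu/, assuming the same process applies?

The data show progressive manner assimilation: /ʐ/ → [ɖ] after /q/; /s/ → [t] after /ɟ/; /s/ → [t] after /g/. In each pair only manner changes, matching the preceding consonant, while place and voice stay constant.
/χ/ is a voiceless uvular fricative. The preceding trigger /c/ is a stop, so /χ/ must become a stop as well.
The voiceless uvular stop is [q], so /χ/ → [q].

[ɳiʃucqu]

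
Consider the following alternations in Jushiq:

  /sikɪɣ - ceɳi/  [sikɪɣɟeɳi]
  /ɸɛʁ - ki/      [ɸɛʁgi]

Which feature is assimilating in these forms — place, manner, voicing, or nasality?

Comparing underlying and surface forms, /c/ → [ɟ] is the alternation; the neighbouring /ɣ/ is constant.
/c/ is voiceless while /ɣ/ is voiced; the output [ɟ] is voiced, matching the trigger — so the feature that spreads is voicing.
The same holds elsewhere in the data: /k/ → [g] after /ʁ/ (voiceless → voiced, matching voiced) — only voicing changes, and always toward the preceding segment.

voicing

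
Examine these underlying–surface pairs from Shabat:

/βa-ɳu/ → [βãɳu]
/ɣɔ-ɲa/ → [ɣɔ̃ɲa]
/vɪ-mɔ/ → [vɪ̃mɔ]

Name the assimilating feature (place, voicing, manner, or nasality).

The vowel /a/ surfaces as nasalised [ã] next to the following nasal /ɳ/ — it has acquired the [+nasal] feature of its neighbour.
The other forms show the same pattern: /ɔ/ → [ɔ̃] before /ɲ/; /ɪ/ → [ɪ̃] before /m/ — each time a vowel is nasalised next to a following nasal.

nasality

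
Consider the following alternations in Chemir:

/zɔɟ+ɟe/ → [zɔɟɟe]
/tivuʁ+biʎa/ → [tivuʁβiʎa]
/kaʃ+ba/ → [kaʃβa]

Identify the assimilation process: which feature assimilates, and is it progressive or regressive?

Comparing underlying and surface forms, /b/ → [β] is the alternation; the neighbouring /ʁ/ is constant.
The change stop → fricative matches the manner of the preceding /ʁ/, identifying this as manner assimilation.
Place and voice are unchanged, so the assimilation is partial, not total.
Checking the remaining alternation: /b/ → [β] after /ʃ/ (stop → fricative, matching a fricative) — only manner changes, and always toward the preceding segment.
Nothing changes in [zɔɟɟe]: there the adjacent consonants already agree in manner (/ɟ/ and /ɟ/ are both stops), so this form is consistent with the same rule.
Since the segment that changes follows the conditioning segment, the assimilation is progressive.

progressive manner assimilation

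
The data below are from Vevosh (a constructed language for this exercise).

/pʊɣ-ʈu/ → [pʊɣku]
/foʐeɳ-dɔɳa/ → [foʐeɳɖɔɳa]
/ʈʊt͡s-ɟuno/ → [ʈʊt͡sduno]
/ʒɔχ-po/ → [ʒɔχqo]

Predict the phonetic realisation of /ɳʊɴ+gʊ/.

[ɳʊɴɢʊ]

The data show progressive place assimilation: /ʈ/ → [k] after /ɣ/; /d/ → [ɖ] after /ɳ/; /ɟ/ → [d] after /t͡s/; /p/ → [q] after /χ/. In each pair only place changes, matching the preceding consonant, while manner and voice stay constant.
The rule targets /g/ (voiced velar stop), which sits after the trigger /ɴ/ (uvular).
A voiced uvular stop is [ɢ], so the surface segment is [ɢ].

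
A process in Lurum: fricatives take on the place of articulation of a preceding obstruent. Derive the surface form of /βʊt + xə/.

[βʊtsə]

/x/ is a voiceless velar fricative. The preceding trigger /t/ is alveolar, so /x/ must become alveolar as well.
Changing only its place to alveolar gives [s] — the voiceless alveolar fricative.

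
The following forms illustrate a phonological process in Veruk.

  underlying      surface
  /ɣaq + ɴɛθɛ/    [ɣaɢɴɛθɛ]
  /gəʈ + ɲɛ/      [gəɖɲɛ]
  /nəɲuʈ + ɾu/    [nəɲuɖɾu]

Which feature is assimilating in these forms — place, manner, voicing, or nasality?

voicing

Comparing underlying and surface forms, /q/ → [ɢ] is the alternation; the neighbouring /ɴ/ is constant.
/q/ is voiceless while /ɴ/ is voiced; the output [ɢ] is voiced, matching the trigger — so the feature that spreads is voicing.
The other alternating forms pattern the same way: /ʈ/ → [ɖ] before /ɲ/ (voiceless → voiced, matching voiced); /ʈ/ → [ɖ] before /ɾ/ (voiceless → voiced, matching voiced) — only voicing changes, and always toward the following segment.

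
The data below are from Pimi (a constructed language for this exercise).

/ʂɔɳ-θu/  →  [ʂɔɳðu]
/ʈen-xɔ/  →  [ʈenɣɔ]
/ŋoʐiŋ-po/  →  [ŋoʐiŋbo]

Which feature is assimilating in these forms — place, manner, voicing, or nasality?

voicing

The segment that alternates is /θ/, which surfaces as [ð] when adjacent to /ɳ/.
/θ/ is voiceless while /ɳ/ is voiced; the output [ð] is voiced, matching the trigger — so the feature that spreads is voicing.
The other alternating forms pattern the same way: /x/ → [ɣ] after /n/ (voiceless → voiced, matching voiced); /p/ → [b] after /ŋ/ (voiceless → voiced, matching voiced) — only voicing changes, and always toward the preceding segment.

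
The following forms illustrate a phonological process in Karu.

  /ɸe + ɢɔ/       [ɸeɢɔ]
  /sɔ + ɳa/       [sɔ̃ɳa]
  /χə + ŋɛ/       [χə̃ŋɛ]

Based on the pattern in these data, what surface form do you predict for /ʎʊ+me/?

[ʎʊ̃me]

The data show regressive nasality assimilation (vowel nasalisation): /ɔ/ → [ɔ̃] before /ɳ/; /ə/ → [ə̃] before /ŋ/ — a vowel is nasalised by an immediately following nasal consonant.
No change occurs in [ɸeɢɔ] because the vowel at the boundary is adjacent to an oral consonant, not a nasal (/e/ next to /ɢ/).
/ʊ/ sits next to the nasal /m/ and is therefore nasalised to [ʊ̃].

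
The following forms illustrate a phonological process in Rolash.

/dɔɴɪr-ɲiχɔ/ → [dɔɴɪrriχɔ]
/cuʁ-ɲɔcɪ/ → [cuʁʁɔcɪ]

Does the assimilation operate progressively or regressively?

Comparing underlying and surface forms, /ɲ/ → [r] is the alternation; the neighbouring /r/ is constant.
The output [r] is identical to the trigger /r/ — every feature (place, manner, voicing) has been copied — so this is total assimilation.
The remaining alternation confirms this: /ɲ/ → [ʁ] after /ʁ/ — in each case the output is a copy of the preceding consonant.
Since the segment that changes follows the conditioning segment, the assimilation is progressive.

progressive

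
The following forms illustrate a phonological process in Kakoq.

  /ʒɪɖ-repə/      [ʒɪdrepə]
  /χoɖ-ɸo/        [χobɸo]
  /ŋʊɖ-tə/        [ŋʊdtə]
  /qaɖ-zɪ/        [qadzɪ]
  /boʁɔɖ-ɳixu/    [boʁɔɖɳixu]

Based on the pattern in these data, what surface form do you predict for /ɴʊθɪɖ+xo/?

The data show regressive place assimilation: /ɖ/ → [d] before /r/; /ɖ/ → [b] before /ɸ/; /ɖ/ → [d] before /t/; /ɖ/ → [d] before /z/. In each pair only place changes, matching the following consonant, while manner and voice stay constant.
No alternation appears in [boʁɔɖɳixu]: there the adjacent consonants already agree in place (/ɖ/ and /ɳ/ are both retroflex), so this form is consistent with the same rule.
/ɖ/ is a voiced retroflex stop. The following trigger /x/ is velar, so /ɖ/ must become velar as well.
A voiced velar stop is [g], so the surface segment is [g].

[ɴʊθɪgxo]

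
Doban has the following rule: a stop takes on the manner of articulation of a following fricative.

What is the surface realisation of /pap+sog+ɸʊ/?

[paɸsoɣɸʊ]

The rule targets /p/ (voiceless bilabial stop), which sits before the trigger /s/ (fricative).
The voiceless bilabial fricative is [ɸ], so /p/ → [ɸ].
The same rule applies at the second boundary: /g/ → [ɣ] next to /ɸ/.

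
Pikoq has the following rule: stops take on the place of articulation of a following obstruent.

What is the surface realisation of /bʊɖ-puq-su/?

[bʊbputsu]

The rule targets /ɖ/ (voiced retroflex stop), which sits before the trigger /p/ (bilabial).
The voiced bilabial stop is [b], so /ɖ/ → [b].
The same rule applies at the second boundary: /q/ → [t] next to /s/.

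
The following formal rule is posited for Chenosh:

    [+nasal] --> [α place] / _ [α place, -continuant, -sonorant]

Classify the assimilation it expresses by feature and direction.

regressive place assimilation

The rule copies the place features (abbreviated [place]) from the environment onto the target, so the assimilating feature is place.
Since the environment is written after the underscore, the trigger follows the target; the direction is regressive.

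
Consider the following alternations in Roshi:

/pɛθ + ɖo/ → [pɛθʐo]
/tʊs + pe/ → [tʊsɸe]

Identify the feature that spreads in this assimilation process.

manner

The segment that alternates is /ɖ/, which surfaces as [ʐ] when adjacent to /θ/.
The change stop → fricative matches the manner of the preceding /θ/, identifying this as manner assimilation.
Checking the remaining alternation: /p/ → [ɸ] after /s/ (stop → fricative, matching a fricative) — only manner changes, and always toward the preceding segment.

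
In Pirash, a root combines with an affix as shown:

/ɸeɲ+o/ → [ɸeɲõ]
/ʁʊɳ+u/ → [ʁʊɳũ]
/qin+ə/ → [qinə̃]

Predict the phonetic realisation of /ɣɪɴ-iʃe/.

[ɣɪɴĩʃe]

The data show progressive nasality assimilation (vowel nasalisation): /o/ → [õ] after /ɲ/; /u/ → [ũ] after /ɳ/; /ə/ → [ə̃] after /n/ — a vowel is nasalised by an immediately preceding nasal consonant.
The vowel /i/ is adjacent to the preceding nasal /ɴ/, so it acquires [+nasal] and surfaces as [ĩ].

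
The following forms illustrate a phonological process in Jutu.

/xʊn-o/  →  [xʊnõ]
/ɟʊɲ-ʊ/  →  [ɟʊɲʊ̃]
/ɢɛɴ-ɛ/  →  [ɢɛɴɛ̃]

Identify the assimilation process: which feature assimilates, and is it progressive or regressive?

progressive nasality assimilation (vowel nasalisation)

The vowel /o/ surfaces as nasalised [õ] next to the preceding nasal /n/ — it has acquired the [+nasal] feature of its neighbour.
The other forms show the same pattern: /ʊ/ → [ʊ̃] after /ɲ/; /ɛ/ → [ɛ̃] after /ɴ/ — each time a vowel is nasalised next to a preceding nasal.
Because the conditioning nasal is to the left of the vowel that changes, the process is progressive (perseverative).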